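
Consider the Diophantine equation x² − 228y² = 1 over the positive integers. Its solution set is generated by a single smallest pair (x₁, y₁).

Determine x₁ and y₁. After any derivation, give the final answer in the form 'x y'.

d=228: √d = [15; 10,30] (ℓ=2, even), read p_1/q_1
a_0=15:  p_0=15·1+0=15,  q_0=15·0+1=1
a_1=10:  p_1=10·15+1=151,  q_1=10·1+0=10
fundamental: x₁=151, y₁=10  (since 22801 − 228·100 = 1)

151 10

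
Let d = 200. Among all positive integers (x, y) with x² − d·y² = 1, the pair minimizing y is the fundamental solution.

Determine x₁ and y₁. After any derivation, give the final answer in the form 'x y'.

99 7

√200 = [14; 7,28, …], period ℓ=2 (even) → k=1
i=0: a=14 ⇒ p=14, q=1
i=1: a=7 ⇒ p=99, q=7
fundamental: x₁=99, y₁=7  (since 9801 − 200·49 = 1)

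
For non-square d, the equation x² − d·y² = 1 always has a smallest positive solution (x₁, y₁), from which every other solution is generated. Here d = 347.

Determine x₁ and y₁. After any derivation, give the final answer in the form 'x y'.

d=347: √d = [18; 1,1,1,2,4,…,1,1,36] (ℓ=14, even), read p_13/q_13
a_0=18:  p_0=18·1+0=18,  q_0=18·0+1=1
…
a_3=1:  p_3=1·37+19=56,  q_3=1·2+1=3
…
a_12=1:  p_12=1·238717+164168=402885,  q_12=1·12815+8813=21628
a_13=1:  p_13=1·402885+238717=641602,  q_13=1·21628+12815=34443
fundamental: x₁=641602, y₁=34443  (since 411653126404 − 347·1186320249 = 1)

641602 34443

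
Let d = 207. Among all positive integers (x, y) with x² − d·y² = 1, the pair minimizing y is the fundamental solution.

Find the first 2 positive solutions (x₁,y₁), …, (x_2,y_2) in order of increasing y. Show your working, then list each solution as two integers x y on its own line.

[14; 2,1,1,2,1,1,2,28] for √207; ℓ=8 ⇒ convergent index 7
k=0  a_k=14  p_k/q_k = 14/1
k=1  a_k=2  p_k/q_k = 29/2
k=2  a_k=1  p_k/q_k = 43/3
…
k=5  a_k=1  p_k/q_k = 259/18
k=6  a_k=1  p_k/q_k = 446/31
k=7  a_k=2  p_k/q_k = 1151/80
→ (1151, 80).  Check: 1151²=1324801, 207·80²=1324800, difference 1.
k=2:  x_2 = 1151·1151+207·80·80 = 2649601,  y_2 = 1151·80+80·1151 = 184160

1151 80
2649601 184160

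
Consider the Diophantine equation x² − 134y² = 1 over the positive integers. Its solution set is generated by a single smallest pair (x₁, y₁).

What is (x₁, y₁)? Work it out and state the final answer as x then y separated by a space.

√134 = [11; 1,1,2,1,3,…,1,1,22, …], period ℓ=14 (even) → k=13
step 0: (11, 1)  from 11·(1,0) + (0,1)
…
step 2: (23, 2)  from 1·(12,1) + (11,1)
…
step 4: (81, 7)  from 1·(58,5) + (23,2)
…
step 10: (22133, 1912)  from 1·(17630,1523) + (4503,389)
…
step 12: (84029, 7259)  from 1·(61896,5347) + (22133,1912)
step 13: (145925, 12606)  from 1·(84029,7259) + (61896,5347)
→ (145925, 12606).  Check: 145925²=21294105625, 134·12606²=21294105624, difference 1.

145925 12606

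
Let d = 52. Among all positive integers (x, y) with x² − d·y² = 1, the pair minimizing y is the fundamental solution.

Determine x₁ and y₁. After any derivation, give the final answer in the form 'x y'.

649 90

√52 = [7; 4,1,2,1,4,14, …], period ℓ=6 (even) → k=5
step 0: (7, 1)  from 7·(1,0) + (0,1)
…
step 4: (137, 19)  from 1·(101,14) + (36,5)
step 5: (649, 90)  from 4·(137,19) + (101,14)
→ (649, 90).  Check: 649²=421201, 52·90²=421200, difference 1.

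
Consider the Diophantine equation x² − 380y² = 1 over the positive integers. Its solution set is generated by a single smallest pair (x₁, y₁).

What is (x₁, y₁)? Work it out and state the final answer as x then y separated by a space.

√380 → a₀=19, period (2,38); ℓ=2 even so k=1
k=0  a_k=19  p_k/q_k = 19/1
k=1  a_k=2  p_k/q_k = 39/2
→ (39, 2).  Check: 39²=1521, 380·2²=1520, difference 1.

39 2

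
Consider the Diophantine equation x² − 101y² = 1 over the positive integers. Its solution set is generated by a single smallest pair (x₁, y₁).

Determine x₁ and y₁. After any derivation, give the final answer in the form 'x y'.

201 20

√101 = [10; 20, …], period ℓ=1 (odd) → k=1
step 0: (10, 1)  from 10·(1,0) + (0,1)
step 1: (201, 20)  from 20·(10,1) + (1,0)
fundamental: x₁=201, y₁=20  (since 40401 − 101·400 = 1)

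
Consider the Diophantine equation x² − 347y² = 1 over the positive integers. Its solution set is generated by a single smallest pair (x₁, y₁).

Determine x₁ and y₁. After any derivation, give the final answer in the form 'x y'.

641602 34443

√347 → a₀=18, period (1,1,1,2,4,…,1,1,36); ℓ=14 even so k=13
i=0: a=18 ⇒ p=18, q=1
…
i=4: a=2 ⇒ p=149, q=8
i=5: a=4 ⇒ p=652, q=35
i=6: a=1 ⇒ p=801, q=43
i=7: a=17 ⇒ p=14269, q=766
…
i=9: a=4 ⇒ p=74549, q=4002
…
i=12: a=1 ⇒ p=402885, q=21628
i=13: a=1 ⇒ p=641602, q=34443
(x₁, y₁) = (641602, 34443);  641602² − 347·34443² = 1 ✓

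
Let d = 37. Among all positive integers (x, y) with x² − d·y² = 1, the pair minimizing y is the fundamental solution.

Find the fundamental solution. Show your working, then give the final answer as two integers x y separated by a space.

73 12

[6; 12] for √37; ℓ=1 ⇒ convergent index 1
step 0: (6, 1)  from 6·(1,0) + (0,1)
step 1: (73, 12)  from 12·(6,1) + (1,0)
(x₁, y₁) = (73, 12);  73² − 37·12² = 1 ✓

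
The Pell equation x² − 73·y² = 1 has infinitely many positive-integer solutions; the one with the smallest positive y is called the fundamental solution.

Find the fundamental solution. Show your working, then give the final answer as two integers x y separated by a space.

√73 = [8; 1,1,5,5,1,1,16, …], period ℓ=7 (odd) → k=13
a_0=8:  p_0=8·1+0=8,  q_0=8·0+1=1
…
a_2=1:  p_2=1·9+8=17,  q_2=1·1+1=2
…
a_5=1:  p_5=1·487+94=581,  q_5=1·57+11=68
…
a_8=1:  p_8=1·17669+1068=18737,  q_8=1·2068+125=2193
…
a_10=5:  p_10=5·36406+18737=200767,  q_10=5·4261+2193=23498
a_11=5:  p_11=5·200767+36406=1040241,  q_11=5·23498+4261=121751
a_12=1:  p_12=1·1040241+200767=1241008,  q_12=1·121751+23498=145249
a_13=1:  p_13=1·1241008+1040241=2281249,  q_13=1·145249+121751=267000
(x₁, y₁) = (2281249, 267000);  2281249² − 73·267000² = 1 ✓

2281249 267000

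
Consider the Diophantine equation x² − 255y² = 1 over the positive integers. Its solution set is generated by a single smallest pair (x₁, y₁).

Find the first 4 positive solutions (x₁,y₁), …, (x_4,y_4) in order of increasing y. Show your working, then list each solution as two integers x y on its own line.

d=255: √d = [15; 1,30] (ℓ=2, even), read p_1/q_1
a_0=15:  p_0=15·1+0=15,  q_0=15·0+1=1
a_1=1:  p_1=1·15+1=16,  q_1=1·1+0=1
→ (16, 1).  Check: 16²=256, 255·1²=255, difference 1.
n=2: (16,1)∘(16,1) = (16·16+255·1·1, 16·1+1·16) = (511,32)
n=3: (511,32)∘(16,1) = (16·511+255·1·32, 16·32+1·511) = (16336,1023)
n=4: (16336,1023)∘(16,1) = (16·16336+255·1·1023, 16·1023+1·16336) = (522241,32704)

16 1
511 32
16336 1023
522241 32704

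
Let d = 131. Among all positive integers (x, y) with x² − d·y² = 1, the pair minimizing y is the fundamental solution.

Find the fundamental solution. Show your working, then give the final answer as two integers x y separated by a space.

10610 927

d=131: √d = [11; 2,4,11,4,2,22] (ℓ=6, even), read p_5/q_5
i=0: a=11 ⇒ p=11, q=1
i=1: a=2 ⇒ p=23, q=2
…
i=3: a=11 ⇒ p=1156, q=101
i=4: a=4 ⇒ p=4727, q=413
i=5: a=2 ⇒ p=10610, q=927
→ (10610, 927).  Check: 10610²=112572100, 131·927²=112572099, difference 1.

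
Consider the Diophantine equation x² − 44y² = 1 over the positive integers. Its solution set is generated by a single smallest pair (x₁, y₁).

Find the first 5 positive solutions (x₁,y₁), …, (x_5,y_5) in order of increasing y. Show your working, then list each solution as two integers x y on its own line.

d=44: √d = [6; 1,1,1,2,1,1,1,12] (ℓ=8, even), read p_7/q_7
i=0: a=6 ⇒ p=6, q=1
…
i=3: a=1 ⇒ p=20, q=3
…
i=6: a=1 ⇒ p=126, q=19
i=7: a=1 ⇒ p=199, q=30
(x₁, y₁) = (199, 30);  199² − 44·30² = 1 ✓
(x_2, y_2) = (199·199 + 44·30·30, 199·30 + 30·199) = (79201, 11940)
(x_3, y_3) = (199·79201 + 44·30·11940, 199·11940 + 30·79201) = (31521799, 4752090)
(x_4, y_4) = (199·31521799 + 44·30·4752090, 199·4752090 + 30·31521799) = (12545596801, 1891319880)
(x_5, y_5) = (199·12545596801 + 44·30·1891319880, 199·1891319880 + 30·12545596801) = (4993116004999, 752740560150)

199 30
79201 11940
31521799 4752090
12545596801 1891319880
4993116004999 752740560150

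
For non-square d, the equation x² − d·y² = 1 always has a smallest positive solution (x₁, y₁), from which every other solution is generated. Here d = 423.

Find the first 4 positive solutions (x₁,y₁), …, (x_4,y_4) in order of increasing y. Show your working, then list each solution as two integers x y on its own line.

4607 224
42448897 2063936
391124132351 19017106080
3603817713033217 175223613357184

√423 → a₀=20, period (1,1,3,4,3,1,1,40); ℓ=8 even so k=7
a_0=20:  p_0=20·1+0=20,  q_0=20·0+1=1
…
a_3=3:  p_3=3·41+21=144,  q_3=3·2+1=7
…
a_6=1:  p_6=1·1995+617=2612,  q_6=1·97+30=127
a_7=1:  p_7=1·2612+1995=4607,  q_7=1·127+97=224
→ (4607, 224).  Check: 4607²=21224449, 423·224²=21224448, difference 1.
k=2:  x_2 = 4607·4607+423·224·224 = 42448897,  y_2 = 4607·224+224·4607 = 2063936
k=3:  x_3 = 4607·42448897+423·224·2063936 = 391124132351,  y_3 = 4607·2063936+224·42448897 = 19017106080
k=4:  x_4 = 4607·391124132351+423·224·19017106080 = 3603817713033217,  y_4 = 4607·19017106080+224·391124132351 = 175223613357184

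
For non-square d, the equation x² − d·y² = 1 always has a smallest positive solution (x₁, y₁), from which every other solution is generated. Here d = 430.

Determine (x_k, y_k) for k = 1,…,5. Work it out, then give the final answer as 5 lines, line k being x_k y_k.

d=430: √d = [20; 1,2,1,3,1,…,2,1,40] (ℓ=14, even), read p_13/q_13
i=0: a=20 ⇒ p=20, q=1
…
i=3: a=1 ⇒ p=83, q=4
…
i=5: a=1 ⇒ p=394, q=19
i=6: a=6 ⇒ p=2675, q=129
i=7: a=8 ⇒ p=21794, q=1051
i=8: a=6 ⇒ p=133439, q=6435
…
i=10: a=3 ⇒ p=599138, q=28893
i=11: a=1 ⇒ p=754371, q=36379
i=12: a=2 ⇒ p=2107880, q=101651
i=13: a=1 ⇒ p=2862251, q=138030
(x₁, y₁) = (2862251, 138030);  2862251² − 430·138030² = 1 ✓
(2862251+138030√430)^2 = 16384961574001 + 790153011060√430
(2862251+138030√430)^3 = 93795745300289010251 + 4523232492118854090√430
(2862251+138030√430)^4 = 536933931562978654798296001 + 25893253447598574322902120√430
(2862251+138030√430)^5 = 3073679365100040639604854765306251 + 148225981147280410676109712890150√430

2862251 138030
16384961574001 790153011060
93795745300289010251 4523232492118854090
536933931562978654798296001 25893253447598574322902120
3073679365100040639604854765306251 148225981147280410676109712890150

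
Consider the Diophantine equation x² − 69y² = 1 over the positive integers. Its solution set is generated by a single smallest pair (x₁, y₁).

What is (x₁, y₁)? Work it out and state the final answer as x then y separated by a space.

7775 936

d=69: √d = [8; 3,3,1,4,1,3,3,16] (ℓ=8, even), read p_7/q_7
i=0: a=8 ⇒ p=8, q=1
i=1: a=3 ⇒ p=25, q=3
i=2: a=3 ⇒ p=83, q=10
i=3: a=1 ⇒ p=108, q=13
i=4: a=4 ⇒ p=515, q=62
i=5: a=1 ⇒ p=623, q=75
i=6: a=3 ⇒ p=2384, q=287
i=7: a=3 ⇒ p=7775, q=936
→ (7775, 936).  Check: 7775²=60450625, 69·936²=60450624, difference 1.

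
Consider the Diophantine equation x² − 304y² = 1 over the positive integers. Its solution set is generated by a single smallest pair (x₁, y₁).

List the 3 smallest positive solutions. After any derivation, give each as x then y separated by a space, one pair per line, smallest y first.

57799 3315
6681448801 383207370
772362118440199 44298005553945

√304 = [17; 2,3,2,1,1,1,1,1,2,3,2,34, …], period ℓ=12 (even) → k=11
a_0=17:  p_0=17·1+0=17,  q_0=17·0+1=1
a_1=2:  p_1=2·17+1=35,  q_1=2·1+0=2
…
a_5=1:  p_5=1·401+279=680,  q_5=1·23+16=39
a_6=1:  p_6=1·680+401=1081,  q_6=1·39+23=62
…
a_9=2:  p_9=2·2842+1761=7445,  q_9=2·163+101=427
a_10=3:  p_10=3·7445+2842=25177,  q_10=3·427+163=1444
a_11=2:  p_11=2·25177+7445=57799,  q_11=2·1444+427=3315
→ (57799, 3315).  Check: 57799²=3340724401, 304·3315²=3340724400, difference 1.
k=2:  x_2 = 57799·57799+304·3315·3315 = 6681448801,  y_2 = 57799·3315+3315·57799 = 383207370
k=3:  x_3 = 57799·6681448801+304·3315·383207370 = 772362118440199,  y_3 = 57799·383207370+3315·6681448801 = 44298005553945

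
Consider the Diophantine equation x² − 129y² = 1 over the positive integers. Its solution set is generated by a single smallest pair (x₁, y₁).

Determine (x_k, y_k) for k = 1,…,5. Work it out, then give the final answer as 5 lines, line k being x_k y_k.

d=129: √d = [11; 2,1,3,1,6,1,3,1,2,22] (ℓ=10, even), read p_9/q_9
a_0=11:  p_0=11·1+0=11,  q_0=11·0+1=1
a_1=2:  p_1=2·11+1=23,  q_1=2·1+0=2
…
a_5=6:  p_5=6·159+125=1079,  q_5=6·14+11=95
…
a_8=1:  p_8=1·4793+1238=6031,  q_8=1·422+109=531
a_9=2:  p_9=2·6031+4793=16855,  q_9=2·531+422=1484
(x₁, y₁) = (16855, 1484);  16855² − 129·1484² = 1 ✓
n=2: (16855,1484)∘(16855,1484) = (16855·16855+129·1484·1484, 16855·1484+1484·16855) = (568182049,50025640)
n=3: (568182049,50025640)∘(16855,1484) = (16855·568182049+129·1484·50025640, 16855·50025640+1484·568182049) = (19153416854935,1686364322916)
n=4: (19153416854935,1686364322916)∘(16855,1484) = (16855·19153416854935+129·1484·1686364322916, 16855·1686364322916+1484·19153416854935) = (645661681611676801,56847341275472720)
n=5: (645661681611676801,56847341275472720)∘(16855,1484) = (16855·645661681611676801+129·1484·56847341275472720, 16855·56847341275472720+1484·645661681611676801) = (21765255267976208106775,1916323872709821068284)

16855 1484
568182049 50025640
19153416854935 1686364322916
645661681611676801 56847341275472720
21765255267976208106775 1916323872709821068284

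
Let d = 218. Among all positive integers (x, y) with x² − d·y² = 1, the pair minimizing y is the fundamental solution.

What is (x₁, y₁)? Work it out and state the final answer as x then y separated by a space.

126003 8534

√218 = [14; 1,3,3,1,28, …], period ℓ=5 (odd) → k=9
a_0=14:  p_0=14·1+0=14,  q_0=14·0+1=1
…
a_2=3:  p_2=3·15+14=59,  q_2=3·1+1=4
a_3=3:  p_3=3·59+15=192,  q_3=3·4+1=13
a_4=1:  p_4=1·192+59=251,  q_4=1·13+4=17
a_5=28:  p_5=28·251+192=7220,  q_5=28·17+13=489
a_6=1:  p_6=1·7220+251=7471,  q_6=1·489+17=506
a_7=3:  p_7=3·7471+7220=29633,  q_7=3·506+489=2007
a_8=3:  p_8=3·29633+7471=96370,  q_8=3·2007+506=6527
a_9=1:  p_9=1·96370+29633=126003,  q_9=1·6527+2007=8534
→ (126003, 8534).  Check: 126003²=15876756009, 218·8534²=15876756008, difference 1.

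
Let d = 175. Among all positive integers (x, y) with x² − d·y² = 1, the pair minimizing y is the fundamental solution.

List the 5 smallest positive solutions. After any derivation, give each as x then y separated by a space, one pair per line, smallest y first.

[13; 4,2,1,2,4,26] for √175; ℓ=6 ⇒ convergent index 5
a_0=13:  p_0=13·1+0=13,  q_0=13·0+1=1
a_1=4:  p_1=4·13+1=53,  q_1=4·1+0=4
a_2=2:  p_2=2·53+13=119,  q_2=2·4+1=9
…
a_4=2:  p_4=2·172+119=463,  q_4=2·13+9=35
a_5=4:  p_5=4·463+172=2024,  q_5=4·35+13=153
fundamental: x₁=2024, y₁=153  (since 4096576 − 175·23409 = 1)
(2024+153√175)^2 = 8193151 + 619344√175
(2024+153√175)^3 = 33165873224 + 2507104359√175
(2024+153√175)^4 = 134255446617601 + 10148757825888√175
(2024+153√175)^5 = 543466014742175624 + 41082169172090265√175

2024 153
8193151 619344
33165873224 2507104359
134255446617601 10148757825888
543466014742175624 41082169172090265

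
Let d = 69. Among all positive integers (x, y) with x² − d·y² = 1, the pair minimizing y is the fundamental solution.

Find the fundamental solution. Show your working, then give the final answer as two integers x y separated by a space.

7775 936

√69 → a₀=8, period (3,3,1,4,1,3,3,16); ℓ=8 even so k=7
a_0=8:  p_0=8·1+0=8,  q_0=8·0+1=1
…
a_3=1:  p_3=1·83+25=108,  q_3=1·10+3=13
…
a_5=1:  p_5=1·515+108=623,  q_5=1·62+13=75
a_6=3:  p_6=3·623+515=2384,  q_6=3·75+62=287
a_7=3:  p_7=3·2384+623=7775,  q_7=3·287+75=936
(x₁, y₁) = (7775, 936);  7775² − 69·936² = 1 ✓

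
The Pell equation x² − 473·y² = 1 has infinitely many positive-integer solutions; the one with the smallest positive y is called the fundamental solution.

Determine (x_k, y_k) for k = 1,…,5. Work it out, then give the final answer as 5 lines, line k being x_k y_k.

87 4
15137 696
2633751 121100
458257537 21070704
79734177687 3666181396

d=473: √d = [21; 1,2,1,42] (ℓ=4, even), read p_3/q_3
k=0  a_k=21  p_k/q_k = 21/1
k=1  a_k=1  p_k/q_k = 22/1
k=2  a_k=2  p_k/q_k = 65/3
k=3  a_k=1  p_k/q_k = 87/4
fundamental: x₁=87, y₁=4  (since 7569 − 473·16 = 1)
k=2:  x_2 = 87·87+473·4·4 = 15137,  y_2 = 87·4+4·87 = 696
k=3:  x_3 = 87·15137+473·4·696 = 2633751,  y_3 = 87·696+4·15137 = 121100
k=4:  x_4 = 87·2633751+473·4·121100 = 458257537,  y_4 = 87·121100+4·2633751 = 21070704
k=5:  x_5 = 87·458257537+473·4·21070704 = 79734177687,  y_5 = 87·21070704+4·458257537 = 3666181396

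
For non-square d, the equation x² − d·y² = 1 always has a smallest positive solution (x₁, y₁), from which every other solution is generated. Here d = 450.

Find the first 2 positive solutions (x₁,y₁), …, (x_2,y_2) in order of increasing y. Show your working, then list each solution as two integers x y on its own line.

19601 924
768398401 36222648

d=450: √d = [21; 4,1,2,4,2,1,4,42] (ℓ=8, even), read p_7/q_7
step 0: (21, 1)  from 21·(1,0) + (0,1)
…
step 2: (106, 5)  from 1·(85,4) + (21,1)
…
step 6: (4179, 197)  from 1·(2885,136) + (1294,61)
step 7: (19601, 924)  from 4·(4179,197) + (2885,136)
fundamental: x₁=19601, y₁=924  (since 384199201 − 450·853776 = 1)
(x_2, y_2) = (19601·19601 + 450·924·924, 19601·924 + 924·19601) = (768398401, 36222648)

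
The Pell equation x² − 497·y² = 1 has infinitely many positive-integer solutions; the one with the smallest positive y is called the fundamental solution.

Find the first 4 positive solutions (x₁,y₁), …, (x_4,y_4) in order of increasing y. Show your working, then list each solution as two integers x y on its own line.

1201887 53912
2889064721537 129592263888
6944658661946678751 311510514535059400
16693389930459326703284737 748800875565868281911712

√497 = [22; 3,2,2,5,6,5,2,2,3,44, …], period ℓ=10 (even) → k=9
i=0: a=22 ⇒ p=22, q=1
i=1: a=3 ⇒ p=67, q=3
…
i=5: a=6 ⇒ p=12685, q=569
i=6: a=5 ⇒ p=65476, q=2937
…
i=8: a=2 ⇒ p=352750, q=15823
i=9: a=3 ⇒ p=1201887, q=53912
fundamental: x₁=1201887, y₁=53912  (since 1444532360769 − 497·2906503744 = 1)
(1201887+53912√497)^2 = 2889064721537 + 129592263888√497
(1201887+53912√497)^3 = 6944658661946678751 + 311510514535059400√497
(1201887+53912√497)^4 = 16693389930459326703284737 + 748800875565868281911712√497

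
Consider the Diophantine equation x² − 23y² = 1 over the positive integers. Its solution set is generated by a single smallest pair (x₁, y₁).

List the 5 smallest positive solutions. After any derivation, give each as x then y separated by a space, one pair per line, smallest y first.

[4; 1,3,1,8] for √23; ℓ=4 ⇒ convergent index 3
i=0: a=4 ⇒ p=4, q=1
…
i=2: a=3 ⇒ p=19, q=4
i=3: a=1 ⇒ p=24, q=5
(x₁, y₁) = (24, 5);  24² − 23·5² = 1 ✓
n=2: (24,5)∘(24,5) = (24·24+23·5·5, 24·5+5·24) = (1151,240)
n=3: (1151,240)∘(24,5) = (24·1151+23·5·240, 24·240+5·1151) = (55224,11515)
n=4: (55224,11515)∘(24,5) = (24·55224+23·5·11515, 24·11515+5·55224) = (2649601,552480)
n=5: (2649601,552480)∘(24,5) = (24·2649601+23·5·552480, 24·552480+5·2649601) = (127125624,26507525)

24 5
1151 240
55224 11515
2649601 552480
127125624 26507525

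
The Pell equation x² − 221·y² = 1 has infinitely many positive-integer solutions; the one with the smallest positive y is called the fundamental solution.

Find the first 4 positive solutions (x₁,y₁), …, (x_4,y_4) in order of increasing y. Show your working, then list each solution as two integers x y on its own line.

√221 = [14; 1,6,2,6,1,28, …], period ℓ=6 (even) → k=5
i=0: a=14 ⇒ p=14, q=1
i=1: a=1 ⇒ p=15, q=1
i=2: a=6 ⇒ p=104, q=7
i=3: a=2 ⇒ p=223, q=15
i=4: a=6 ⇒ p=1442, q=97
i=5: a=1 ⇒ p=1665, q=112
(x₁, y₁) = (1665, 112);  1665² − 221·112² = 1 ✓
n=2: (1665,112)∘(1665,112) = (1665·1665+221·112·112, 1665·112+112·1665) = (5544449,372960)
n=3: (5544449,372960)∘(1665,112) = (1665·5544449+221·112·372960, 1665·372960+112·5544449) = (18463013505,1241956688)
n=4: (18463013505,1241956688)∘(1665,112) = (1665·18463013505+221·112·1241956688, 1665·1241956688+112·18463013505) = (61481829427201,4135715398080)

1665 112
5544449 372960
18463013505 1241956688
61481829427201 4135715398080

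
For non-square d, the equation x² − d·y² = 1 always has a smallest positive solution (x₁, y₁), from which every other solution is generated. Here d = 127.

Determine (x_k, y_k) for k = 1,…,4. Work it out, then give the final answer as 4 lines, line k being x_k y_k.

4730624 419775
44757606858751 3971595379200
423462818377139450624 37576248838264821825
4006486743445029115330560001 355518209168531397366758400

√127 → a₀=11, period (3,1,2,2,7,11,7,2,2,1,3,22); ℓ=12 even so k=11
i=0: a=11 ⇒ p=11, q=1
…
i=2: a=1 ⇒ p=45, q=4
i=3: a=2 ⇒ p=124, q=11
…
i=5: a=7 ⇒ p=2175, q=193
i=6: a=11 ⇒ p=24218, q=2149
…
i=9: a=2 ⇒ p=906941, q=80478
i=10: a=1 ⇒ p=1274561, q=113099
i=11: a=3 ⇒ p=4730624, q=419775
fundamental: x₁=4730624, y₁=419775  (since 22378803429376 − 127·176211050625 = 1)
(4730624+419775√127)^2 = 44757606858751 + 3971595379200√127
(4730624+419775√127)^3 = 423462818377139450624 + 37576248838264821825√127
(4730624+419775√127)^4 = 4006486743445029115330560001 + 355518209168531397366758400√127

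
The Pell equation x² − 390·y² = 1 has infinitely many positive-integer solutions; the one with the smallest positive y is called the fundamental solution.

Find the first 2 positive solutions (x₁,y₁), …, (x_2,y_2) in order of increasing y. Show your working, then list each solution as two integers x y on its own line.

[19; 1,2,1,38] for √390; ℓ=4 ⇒ convergent index 3
k=0  a_k=19  p_k/q_k = 19/1
k=1  a_k=1  p_k/q_k = 20/1
k=2  a_k=2  p_k/q_k = 59/3
k=3  a_k=1  p_k/q_k = 79/4
→ (79, 4).  Check: 79²=6241, 390·4²=6240, difference 1.
k=2:  x_2 = 79·79+390·4·4 = 12481,  y_2 = 79·4+4·79 = 632

79 4
12481 632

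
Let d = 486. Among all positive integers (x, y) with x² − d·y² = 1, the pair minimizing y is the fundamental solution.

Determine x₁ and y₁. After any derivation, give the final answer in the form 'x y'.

√486 = [22; 22,44, …], period ℓ=2 (even) → k=1
k=0  a_k=22  p_k/q_k = 22/1
k=1  a_k=22  p_k/q_k = 485/22
→ (485, 22).  Check: 485²=235225, 486·22²=235224, difference 1.

485 22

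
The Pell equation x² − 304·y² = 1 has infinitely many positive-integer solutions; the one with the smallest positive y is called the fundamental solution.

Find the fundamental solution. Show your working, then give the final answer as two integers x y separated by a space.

d=304: √d = [17; 2,3,2,1,1,1,1,1,2,3,2,34] (ℓ=12, even), read p_11/q_11
step 0: (17, 1)  from 17·(1,0) + (0,1)
…
step 5: (680, 39)  from 1·(401,23) + (279,16)
…
step 9: (7445, 427)  from 2·(2842,163) + (1761,101)
step 10: (25177, 1444)  from 3·(7445,427) + (2842,163)
step 11: (57799, 3315)  from 2·(25177,1444) + (7445,427)
(x₁, y₁) = (57799, 3315);  57799² − 304·3315² = 1 ✓

57799 3315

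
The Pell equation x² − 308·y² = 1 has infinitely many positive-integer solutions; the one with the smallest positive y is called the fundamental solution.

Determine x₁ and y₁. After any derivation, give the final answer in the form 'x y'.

351 20

√308 → a₀=17, period (1,1,4,1,1,34); ℓ=6 even so k=5
i=0: a=17 ⇒ p=17, q=1
…
i=3: a=4 ⇒ p=158, q=9
i=4: a=1 ⇒ p=193, q=11
i=5: a=1 ⇒ p=351, q=20
→ (351, 20).  Check: 351²=123201, 308·20²=123200, difference 1.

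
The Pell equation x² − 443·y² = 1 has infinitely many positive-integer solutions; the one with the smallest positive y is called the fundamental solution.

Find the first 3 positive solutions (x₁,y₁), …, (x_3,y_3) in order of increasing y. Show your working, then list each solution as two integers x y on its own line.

[21; 21,42] for √443; ℓ=2 ⇒ convergent index 1
i=0: a=21 ⇒ p=21, q=1
i=1: a=21 ⇒ p=442, q=21
→ (442, 21).  Check: 442²=195364, 443·21²=195363, difference 1.
n=2: (442,21)∘(442,21) = (442·442+443·21·21, 442·21+21·442) = (390727,18564)
n=3: (390727,18564)∘(442,21) = (442·390727+443·21·18564, 442·18564+21·390727) = (345402226,16410555)

442 21
390727 18564
345402226 16410555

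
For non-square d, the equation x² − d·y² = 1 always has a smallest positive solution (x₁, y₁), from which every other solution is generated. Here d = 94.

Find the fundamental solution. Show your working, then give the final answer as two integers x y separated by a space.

2143295 221064

√94 = [9; 1,2,3,1,1,…,2,1,18, …], period ℓ=16 (even) → k=15
a_0=9:  p_0=9·1+0=9,  q_0=9·0+1=1
a_1=1:  p_1=1·9+1=10,  q_1=1·1+0=1
a_2=2:  p_2=2·10+9=29,  q_2=2·1+1=3
…
a_5=1:  p_5=1·126+97=223,  q_5=1·13+10=23
…
a_7=1:  p_7=1·1241+223=1464,  q_7=1·128+23=151
a_8=8:  p_8=8·1464+1241=12953,  q_8=8·151+128=1336
a_9=1:  p_9=1·12953+1464=14417,  q_9=1·1336+151=1487
a_10=5:  p_10=5·14417+12953=85038,  q_10=5·1487+1336=8771
a_11=1:  p_11=1·85038+14417=99455,  q_11=1·8771+1487=10258
a_12=1:  p_12=1·99455+85038=184493,  q_12=1·10258+8771=19029
a_13=3:  p_13=3·184493+99455=652934,  q_13=3·19029+10258=67345
a_14=2:  p_14=2·652934+184493=1490361,  q_14=2·67345+19029=153719
a_15=1:  p_15=1·1490361+652934=2143295,  q_15=1·153719+67345=221064
fundamental: x₁=2143295, y₁=221064  (since 4593713457025 − 94·48869292096 = 1)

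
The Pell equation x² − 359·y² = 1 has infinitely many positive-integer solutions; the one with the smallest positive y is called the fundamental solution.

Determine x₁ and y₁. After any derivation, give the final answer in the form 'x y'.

360 19

√359 = [18; 1,17,1,36, …], period ℓ=4 (even) → k=3
k=0  a_k=18  p_k/q_k = 18/1
k=1  a_k=1  p_k/q_k = 19/1
k=2  a_k=17  p_k/q_k = 341/18
k=3  a_k=1  p_k/q_k = 360/19
fundamental: x₁=360, y₁=19  (since 129600 − 359·361 = 1)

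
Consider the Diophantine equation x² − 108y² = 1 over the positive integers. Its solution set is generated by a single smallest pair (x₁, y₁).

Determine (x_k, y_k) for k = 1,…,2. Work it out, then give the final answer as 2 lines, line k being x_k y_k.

√108 = [10; 2,1,1,4,1,1,2,20, …], period ℓ=8 (even) → k=7
a_0=10:  p_0=10·1+0=10,  q_0=10·0+1=1
a_1=2:  p_1=2·10+1=21,  q_1=2·1+0=2
a_2=1:  p_2=1·21+10=31,  q_2=1·2+1=3
a_3=1:  p_3=1·31+21=52,  q_3=1·3+2=5
a_4=4:  p_4=4·52+31=239,  q_4=4·5+3=23
a_5=1:  p_5=1·239+52=291,  q_5=1·23+5=28
a_6=1:  p_6=1·291+239=530,  q_6=1·28+23=51
a_7=2:  p_7=2·530+291=1351,  q_7=2·51+28=130
fundamental: x₁=1351, y₁=130  (since 1825201 − 108·16900 = 1)
n=2: (1351,130)∘(1351,130) = (1351·1351+108·130·130, 1351·130+130·1351) = (3650401,351260)

1351 130
3650401 351260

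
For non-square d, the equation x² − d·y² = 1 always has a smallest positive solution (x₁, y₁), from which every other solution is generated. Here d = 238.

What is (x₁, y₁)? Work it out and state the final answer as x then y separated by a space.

√238 → a₀=15, period (2,2,1,14,1,2,2,30); ℓ=8 even so k=7
a_0=15:  p_0=15·1+0=15,  q_0=15·0+1=1
a_1=2:  p_1=2·15+1=31,  q_1=2·1+0=2
…
a_3=1:  p_3=1·77+31=108,  q_3=1·5+2=7
a_4=14:  p_4=14·108+77=1589,  q_4=14·7+5=103
…
a_6=2:  p_6=2·1697+1589=4983,  q_6=2·110+103=323
a_7=2:  p_7=2·4983+1697=11663,  q_7=2·323+110=756
fundamental: x₁=11663, y₁=756  (since 136025569 − 238·571536 = 1)

11663 756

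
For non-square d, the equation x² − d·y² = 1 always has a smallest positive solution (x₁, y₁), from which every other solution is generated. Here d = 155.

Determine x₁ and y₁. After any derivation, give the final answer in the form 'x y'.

√155 = [12; 2,4,2,24, …], period ℓ=4 (even) → k=3
k=0  a_k=12  p_k/q_k = 12/1
…
k=2  a_k=4  p_k/q_k = 112/9
k=3  a_k=2  p_k/q_k = 249/20
→ (249, 20).  Check: 249²=62001, 155·20²=62000, difference 1.

249 20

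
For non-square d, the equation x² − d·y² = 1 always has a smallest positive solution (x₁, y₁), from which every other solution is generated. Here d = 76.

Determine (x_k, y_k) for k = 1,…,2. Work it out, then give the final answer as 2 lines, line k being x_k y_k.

√76 = [8; 1,2,1,1,5,4,5,1,1,2,1,16, …], period ℓ=12 (even) → k=11
i=0: a=8 ⇒ p=8, q=1
…
i=2: a=2 ⇒ p=26, q=3
…
i=4: a=1 ⇒ p=61, q=7
…
i=6: a=4 ⇒ p=1421, q=163
…
i=9: a=1 ⇒ p=16311, q=1871
i=10: a=2 ⇒ p=41488, q=4759
i=11: a=1 ⇒ p=57799, q=6630
fundamental: x₁=57799, y₁=6630  (since 3340724401 − 76·43956900 = 1)
(x_2, y_2) = (57799·57799 + 76·6630·6630, 57799·6630 + 6630·57799) = (6681448801, 766414740)

57799 6630
6681448801 766414740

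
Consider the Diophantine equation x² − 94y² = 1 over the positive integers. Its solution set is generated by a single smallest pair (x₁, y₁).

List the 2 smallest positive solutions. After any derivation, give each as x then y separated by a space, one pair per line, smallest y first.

2143295 221064
9187426914049 947610731760

√94 → a₀=9, period (1,2,3,1,1,…,2,1,18); ℓ=16 even so k=15
i=0: a=9 ⇒ p=9, q=1
…
i=3: a=3 ⇒ p=97, q=10
…
i=8: a=8 ⇒ p=12953, q=1336
i=9: a=1 ⇒ p=14417, q=1487
i=10: a=5 ⇒ p=85038, q=8771
…
i=13: a=3 ⇒ p=652934, q=67345
i=14: a=2 ⇒ p=1490361, q=153719
i=15: a=1 ⇒ p=2143295, q=221064
→ (2143295, 221064).  Check: 2143295²=4593713457025, 94·221064²=4593713457024, difference 1.
(x_2, y_2) = (2143295·2143295 + 94·221064·221064, 2143295·221064 + 221064·2143295) = (9187426914049, 947610731760)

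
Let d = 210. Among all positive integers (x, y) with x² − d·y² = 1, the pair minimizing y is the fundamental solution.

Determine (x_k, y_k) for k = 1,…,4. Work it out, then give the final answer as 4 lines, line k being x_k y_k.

29 2
1681 116
97469 6726
5651521 389992

√210 → a₀=14, period (2,28); ℓ=2 even so k=1
step 0: (14, 1)  from 14·(1,0) + (0,1)
step 1: (29, 2)  from 2·(14,1) + (1,0)
fundamental: x₁=29, y₁=2  (since 841 − 210·4 = 1)
(x_2, y_2) = (29·29 + 210·2·2, 29·2 + 2·29) = (1681, 116)
(x_3, y_3) = (29·1681 + 210·2·116, 29·116 + 2·1681) = (97469, 6726)
(x_4, y_4) = (29·97469 + 210·2·6726, 29·6726 + 2·97469) = (5651521, 389992)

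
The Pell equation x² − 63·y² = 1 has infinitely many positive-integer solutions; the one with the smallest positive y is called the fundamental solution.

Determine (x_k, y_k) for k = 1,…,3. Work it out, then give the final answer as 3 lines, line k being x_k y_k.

8 1
127 16
2024 255

d=63: √d = [7; 1,14] (ℓ=2, even), read p_1/q_1
k=0  a_k=7  p_k/q_k = 7/1
k=1  a_k=1  p_k/q_k = 8/1
fundamental: x₁=8, y₁=1  (since 64 − 63·1 = 1)
k=2:  x_2 = 8·8+63·1·1 = 127,  y_2 = 8·1+1·8 = 16
k=3:  x_3 = 8·127+63·1·16 = 2024,  y_3 = 8·16+1·127 = 255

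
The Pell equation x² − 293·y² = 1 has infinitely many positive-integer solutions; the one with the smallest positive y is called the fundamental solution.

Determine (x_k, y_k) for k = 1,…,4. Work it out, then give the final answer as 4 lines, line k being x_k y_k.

12320649 719780
303596783562401 17736313474440
7481018815602612315849 437045785745090703340
184342013978870716056521769601 10769375446188914321717060880

[17; 8,1,1,8,34] for √293; ℓ=5 ⇒ convergent index 9
step 0: (17, 1)  from 17·(1,0) + (0,1)
step 1: (137, 8)  from 8·(17,1) + (1,0)
…
step 3: (291, 17)  from 1·(154,9) + (137,8)
step 4: (2482, 145)  from 8·(291,17) + (154,9)
step 5: (84679, 4947)  from 34·(2482,145) + (291,17)
step 6: (679914, 39721)  from 8·(84679,4947) + (2482,145)
…
step 8: (1444507, 84389)  from 1·(764593,44668) + (679914,39721)
step 9: (12320649, 719780)  from 8·(1444507,84389) + (764593,44668)
→ (12320649, 719780).  Check: 12320649²=151798391781201, 293·719780²=151798391781200, difference 1.
n=2: (12320649,719780)∘(12320649,719780) = (12320649·12320649+293·719780·719780, 12320649·719780+719780·12320649) = (303596783562401,17736313474440)
n=3: (303596783562401,17736313474440)∘(12320649,719780) = (12320649·303596783562401+293·719780·17736313474440, 12320649·17736313474440+719780·303596783562401) = (7481018815602612315849,437045785745090703340)
n=4: (7481018815602612315849,437045785745090703340)∘(12320649,719780) = (12320649·7481018815602612315849+293·719780·437045785745090703340, 12320649·437045785745090703340+719780·7481018815602612315849) = (184342013978870716056521769601,10769375446188914321717060880)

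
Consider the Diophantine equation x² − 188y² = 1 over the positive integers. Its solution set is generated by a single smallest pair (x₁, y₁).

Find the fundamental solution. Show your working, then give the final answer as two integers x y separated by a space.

√188 → a₀=13, period (1,2,2,6,2,2,1,26); ℓ=8 even so k=7
i=0: a=13 ⇒ p=13, q=1
i=1: a=1 ⇒ p=14, q=1
i=2: a=2 ⇒ p=41, q=3
i=3: a=2 ⇒ p=96, q=7
i=4: a=6 ⇒ p=617, q=45
i=5: a=2 ⇒ p=1330, q=97
i=6: a=2 ⇒ p=3277, q=239
i=7: a=1 ⇒ p=4607, q=336
(x₁, y₁) = (4607, 336);  4607² − 188·336² = 1 ✓

4607 336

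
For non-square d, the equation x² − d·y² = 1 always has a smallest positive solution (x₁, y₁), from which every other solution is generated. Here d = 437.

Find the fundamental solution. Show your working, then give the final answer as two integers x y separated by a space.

d=437: √d = [20; 1,9,2,9,1,40] (ℓ=6, even), read p_5/q_5
i=0: a=20 ⇒ p=20, q=1
…
i=2: a=9 ⇒ p=209, q=10
i=3: a=2 ⇒ p=439, q=21
i=4: a=9 ⇒ p=4160, q=199
i=5: a=1 ⇒ p=4599, q=220
fundamental: x₁=4599, y₁=220  (since 21150801 − 437·48400 = 1)

4599 220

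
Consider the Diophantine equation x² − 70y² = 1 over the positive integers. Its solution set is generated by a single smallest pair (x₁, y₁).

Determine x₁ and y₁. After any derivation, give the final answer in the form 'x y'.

251 30

√70 = [8; 2,1,2,1,2,16, …], period ℓ=6 (even) → k=5
i=0: a=8 ⇒ p=8, q=1
i=1: a=2 ⇒ p=17, q=2
i=2: a=1 ⇒ p=25, q=3
i=3: a=2 ⇒ p=67, q=8
i=4: a=1 ⇒ p=92, q=11
i=5: a=2 ⇒ p=251, q=30
→ (251, 30).  Check: 251²=63001, 70·30²=63000, difference 1.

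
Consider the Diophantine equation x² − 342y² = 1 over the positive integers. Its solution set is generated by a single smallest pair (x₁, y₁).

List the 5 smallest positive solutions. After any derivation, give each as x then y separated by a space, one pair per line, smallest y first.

√342 → a₀=18, period (2,36); ℓ=2 even so k=1
step 0: (18, 1)  from 18·(1,0) + (0,1)
step 1: (37, 2)  from 2·(18,1) + (1,0)
(x₁, y₁) = (37, 2);  37² − 342·2² = 1 ✓
(37+2√342)^2 = 2737 + 148√342
(37+2√342)^3 = 202501 + 10950√342
(37+2√342)^4 = 14982337 + 810152√342
(37+2√342)^5 = 1108490437 + 59940298√342

37 2
2737 148
202501 10950
14982337 810152
1108490437 59940298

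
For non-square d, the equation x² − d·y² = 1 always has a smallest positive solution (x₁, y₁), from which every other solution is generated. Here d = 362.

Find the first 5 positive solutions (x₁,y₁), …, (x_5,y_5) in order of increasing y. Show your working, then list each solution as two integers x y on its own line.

723 38
1045457 54948
1511730099 79454770
2185960677697 114891542472
3160897628219763 166133090959742

[19; 38] for √362; ℓ=1 ⇒ convergent index 1
i=0: a=19 ⇒ p=19, q=1
i=1: a=38 ⇒ p=723, q=38
(x₁, y₁) = (723, 38);  723² − 362·38² = 1 ✓
n=2: (723,38)∘(723,38) = (723·723+362·38·38, 723·38+38·723) = (1045457,54948)
n=3: (1045457,54948)∘(723,38) = (723·1045457+362·38·54948, 723·54948+38·1045457) = (1511730099,79454770)
n=4: (1511730099,79454770)∘(723,38) = (723·1511730099+362·38·79454770, 723·79454770+38·1511730099) = (2185960677697,114891542472)
n=5: (2185960677697,114891542472)∘(723,38) = (723·2185960677697+362·38·114891542472, 723·114891542472+38·2185960677697) = (3160897628219763,166133090959742)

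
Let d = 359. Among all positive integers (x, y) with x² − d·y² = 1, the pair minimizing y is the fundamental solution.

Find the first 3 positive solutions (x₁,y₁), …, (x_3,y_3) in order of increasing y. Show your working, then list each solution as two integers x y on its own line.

√359 → a₀=18, period (1,17,1,36); ℓ=4 even so k=3
a_0=18:  p_0=18·1+0=18,  q_0=18·0+1=1
a_1=1:  p_1=1·18+1=19,  q_1=1·1+0=1
a_2=17:  p_2=17·19+18=341,  q_2=17·1+1=18
a_3=1:  p_3=1·341+19=360,  q_3=1·18+1=19
(x₁, y₁) = (360, 19);  360² − 359·19² = 1 ✓
(x_2, y_2) = (360·360 + 359·19·19, 360·19 + 19·360) = (259199, 13680)
(x_3, y_3) = (360·259199 + 359·19·13680, 360·13680 + 19·259199) = (186622920, 9849581)

360 19
259199 13680
186622920 9849581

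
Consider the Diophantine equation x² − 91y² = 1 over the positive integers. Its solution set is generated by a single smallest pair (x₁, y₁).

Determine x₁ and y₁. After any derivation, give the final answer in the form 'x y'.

1574 165

[9; 1,1,5,1,5,1,1,18] for √91; ℓ=8 ⇒ convergent index 7
a_0=9:  p_0=9·1+0=9,  q_0=9·0+1=1
a_1=1:  p_1=1·9+1=10,  q_1=1·1+0=1
…
a_6=1:  p_6=1·725+124=849,  q_6=1·76+13=89
a_7=1:  p_7=1·849+725=1574,  q_7=1·89+76=165
(x₁, y₁) = (1574, 165);  1574² − 91·165² = 1 ✓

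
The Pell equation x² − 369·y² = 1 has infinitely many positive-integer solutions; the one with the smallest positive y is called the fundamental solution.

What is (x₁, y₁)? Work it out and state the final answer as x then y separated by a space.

8396801 437120

d=369: √d = [19; 4,1,3,2,7,4,7,2,3,1,4,38] (ℓ=12, even), read p_11/q_11
step 0: (19, 1)  from 19·(1,0) + (0,1)
…
step 7: (184045, 9581)  from 7·(25414,1323) + (6147,320)
…
step 10: (1758061, 91521)  from 1·(1364557,71036) + (393504,20485)
step 11: (8396801, 437120)  from 4·(1758061,91521) + (1364557,71036)
(x₁, y₁) = (8396801, 437120);  8396801² − 369·437120² = 1 ✓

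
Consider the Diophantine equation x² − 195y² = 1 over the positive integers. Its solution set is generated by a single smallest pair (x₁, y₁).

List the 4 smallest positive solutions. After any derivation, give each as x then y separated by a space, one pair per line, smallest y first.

14 1
391 28
10934 783
305761 21896

√195 → a₀=13, period (1,26); ℓ=2 even so k=1
i=0: a=13 ⇒ p=13, q=1
i=1: a=1 ⇒ p=14, q=1
→ (14, 1).  Check: 14²=196, 195·1²=195, difference 1.
(14+1√195)^2 = 391 + 28√195
(14+1√195)^3 = 10934 + 783√195
(14+1√195)^4 = 305761 + 21896√195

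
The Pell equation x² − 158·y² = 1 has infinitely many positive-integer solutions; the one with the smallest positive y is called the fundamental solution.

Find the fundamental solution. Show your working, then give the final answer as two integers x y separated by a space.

[12; 1,1,3,12,3,1,1,24] for √158; ℓ=8 ⇒ convergent index 7
step 0: (12, 1)  from 12·(1,0) + (0,1)
…
step 2: (25, 2)  from 1·(13,1) + (12,1)
step 3: (88, 7)  from 3·(25,2) + (13,1)
step 4: (1081, 86)  from 12·(88,7) + (25,2)
…
step 6: (4412, 351)  from 1·(3331,265) + (1081,86)
step 7: (7743, 616)  from 1·(4412,351) + (3331,265)
→ (7743, 616).  Check: 7743²=59954049, 158·616²=59954048, difference 1.

7743 616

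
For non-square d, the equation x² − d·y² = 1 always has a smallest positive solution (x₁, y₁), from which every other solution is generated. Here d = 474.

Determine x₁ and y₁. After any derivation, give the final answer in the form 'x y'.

[21; 1,3,2,1,1,…,3,1,42] for √474; ℓ=14 ⇒ convergent index 13
a_0=21:  p_0=21·1+0=21,  q_0=21·0+1=1
a_1=1:  p_1=1·21+1=22,  q_1=1·1+0=1
a_2=3:  p_2=3·22+21=87,  q_2=3·1+1=4
a_3=2:  p_3=2·87+22=196,  q_3=2·4+1=9
…
a_6=1:  p_6=1·479+283=762,  q_6=1·22+13=35
a_7=6:  p_7=6·762+479=5051,  q_7=6·35+22=232
…
a_9=1:  p_9=1·5813+5051=10864,  q_9=1·267+232=499
a_10=1:  p_10=1·10864+5813=16677,  q_10=1·499+267=766
a_11=2:  p_11=2·16677+10864=44218,  q_11=2·766+499=2031
a_12=3:  p_12=3·44218+16677=149331,  q_12=3·2031+766=6859
a_13=1:  p_13=1·149331+44218=193549,  q_13=1·6859+2031=8890
fundamental: x₁=193549, y₁=8890  (since 37461215401 − 474·79032100 = 1)

193549 8890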